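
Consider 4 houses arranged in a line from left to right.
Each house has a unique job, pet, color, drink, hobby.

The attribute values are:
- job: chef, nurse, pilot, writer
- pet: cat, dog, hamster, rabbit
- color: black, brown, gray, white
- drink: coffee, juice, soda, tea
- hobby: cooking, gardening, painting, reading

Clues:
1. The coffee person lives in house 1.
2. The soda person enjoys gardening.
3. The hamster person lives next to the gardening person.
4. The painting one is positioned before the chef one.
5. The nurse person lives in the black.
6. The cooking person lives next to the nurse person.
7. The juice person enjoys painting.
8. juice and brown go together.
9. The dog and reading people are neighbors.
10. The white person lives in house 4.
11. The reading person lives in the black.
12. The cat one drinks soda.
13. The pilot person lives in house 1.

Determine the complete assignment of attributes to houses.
Solution:

House | Job | Pet | Color | Drink | Hobby
-----------------------------------------
  1   | pilot | dog | gray | coffee | cooking
  2   | nurse | rabbit | black | tea | reading
  3   | writer | hamster | brown | juice | painting
  4   | chef | cat | white | soda | gardening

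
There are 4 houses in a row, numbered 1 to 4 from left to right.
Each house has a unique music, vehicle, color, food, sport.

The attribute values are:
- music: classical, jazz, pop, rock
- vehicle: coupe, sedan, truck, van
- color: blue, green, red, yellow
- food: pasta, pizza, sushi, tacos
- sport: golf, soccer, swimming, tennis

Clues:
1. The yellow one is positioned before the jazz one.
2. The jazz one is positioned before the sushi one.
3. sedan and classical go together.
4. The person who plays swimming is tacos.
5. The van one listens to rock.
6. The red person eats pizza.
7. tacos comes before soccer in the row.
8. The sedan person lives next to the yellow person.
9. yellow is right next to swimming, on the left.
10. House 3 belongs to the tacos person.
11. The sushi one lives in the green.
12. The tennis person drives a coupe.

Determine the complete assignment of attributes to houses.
Solution:

House | Music | Vehicle | Color | Food | Sport
----------------------------------------------
  1   | classical | sedan | red | pizza | golf
  2   | pop | coupe | yellow | pasta | tennis
  3   | jazz | truck | blue | tacos | swimming
  4   | rock | van | green | sushi | soccer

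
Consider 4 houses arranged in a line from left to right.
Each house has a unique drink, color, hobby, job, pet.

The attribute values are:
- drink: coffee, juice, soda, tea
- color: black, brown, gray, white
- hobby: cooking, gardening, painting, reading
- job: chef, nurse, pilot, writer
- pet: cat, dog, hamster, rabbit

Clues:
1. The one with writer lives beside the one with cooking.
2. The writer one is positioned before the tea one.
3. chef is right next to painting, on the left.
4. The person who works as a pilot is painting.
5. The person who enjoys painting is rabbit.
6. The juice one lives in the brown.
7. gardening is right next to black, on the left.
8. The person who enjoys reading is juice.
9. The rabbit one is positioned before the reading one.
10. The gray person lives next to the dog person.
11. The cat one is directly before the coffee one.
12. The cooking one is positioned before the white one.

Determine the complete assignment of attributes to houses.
Solution:

House | Drink | Color | Hobby | Job | Pet
-----------------------------------------
  1   | soda | gray | gardening | writer | cat
  2   | coffee | black | cooking | chef | dog
  3   | tea | white | painting | pilot | rabbit
  4   | juice | brown | reading | nurse | hamster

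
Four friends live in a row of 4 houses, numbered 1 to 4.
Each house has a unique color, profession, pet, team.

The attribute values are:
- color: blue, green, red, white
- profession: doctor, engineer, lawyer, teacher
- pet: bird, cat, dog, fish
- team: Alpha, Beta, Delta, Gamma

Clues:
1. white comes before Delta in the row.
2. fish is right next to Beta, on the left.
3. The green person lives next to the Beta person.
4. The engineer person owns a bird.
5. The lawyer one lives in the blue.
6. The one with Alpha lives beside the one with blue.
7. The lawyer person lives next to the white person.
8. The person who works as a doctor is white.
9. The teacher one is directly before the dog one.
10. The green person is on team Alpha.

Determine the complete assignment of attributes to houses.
Solution:

House | Color | Profession | Pet | Team
---------------------------------------
  1   | green | teacher | fish | Alpha
  2   | blue | lawyer | dog | Beta
  3   | white | doctor | cat | Gamma
  4   | red | engineer | bird | Delta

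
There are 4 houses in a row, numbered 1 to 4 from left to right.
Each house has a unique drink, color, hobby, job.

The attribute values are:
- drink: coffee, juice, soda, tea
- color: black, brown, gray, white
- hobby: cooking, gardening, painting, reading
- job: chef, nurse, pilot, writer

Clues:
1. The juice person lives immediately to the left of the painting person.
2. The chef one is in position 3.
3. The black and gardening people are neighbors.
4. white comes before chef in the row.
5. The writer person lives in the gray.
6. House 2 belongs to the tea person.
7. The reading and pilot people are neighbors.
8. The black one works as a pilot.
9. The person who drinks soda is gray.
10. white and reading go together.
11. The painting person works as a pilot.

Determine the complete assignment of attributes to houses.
Solution:

House | Drink | Color | Hobby | Job
-----------------------------------
  1   | juice | white | reading | nurse
  2   | tea | black | painting | pilot
  3   | coffee | brown | gardening | chef
  4   | soda | gray | cooking | writer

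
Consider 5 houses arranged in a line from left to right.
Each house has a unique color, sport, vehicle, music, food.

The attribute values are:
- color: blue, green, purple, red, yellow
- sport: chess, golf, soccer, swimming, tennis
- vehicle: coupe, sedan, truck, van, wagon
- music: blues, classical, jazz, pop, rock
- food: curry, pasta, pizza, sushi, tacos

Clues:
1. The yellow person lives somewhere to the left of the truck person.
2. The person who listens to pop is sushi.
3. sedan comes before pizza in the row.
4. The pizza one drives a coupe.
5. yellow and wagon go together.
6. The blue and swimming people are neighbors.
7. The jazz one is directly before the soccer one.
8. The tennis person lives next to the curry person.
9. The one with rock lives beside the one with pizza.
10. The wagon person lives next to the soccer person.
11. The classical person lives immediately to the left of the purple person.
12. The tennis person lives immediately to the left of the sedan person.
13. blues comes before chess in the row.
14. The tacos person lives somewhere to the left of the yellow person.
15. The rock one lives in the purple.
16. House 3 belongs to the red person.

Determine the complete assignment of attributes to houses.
Solution:

House | Color | Sport | Vehicle | Music | Food
----------------------------------------------
  1   | blue | tennis | van | classical | tacos
  2   | purple | swimming | sedan | rock | curry
  3   | red | golf | coupe | blues | pizza
  4   | yellow | chess | wagon | jazz | pasta
  5   | green | soccer | truck | pop | sushi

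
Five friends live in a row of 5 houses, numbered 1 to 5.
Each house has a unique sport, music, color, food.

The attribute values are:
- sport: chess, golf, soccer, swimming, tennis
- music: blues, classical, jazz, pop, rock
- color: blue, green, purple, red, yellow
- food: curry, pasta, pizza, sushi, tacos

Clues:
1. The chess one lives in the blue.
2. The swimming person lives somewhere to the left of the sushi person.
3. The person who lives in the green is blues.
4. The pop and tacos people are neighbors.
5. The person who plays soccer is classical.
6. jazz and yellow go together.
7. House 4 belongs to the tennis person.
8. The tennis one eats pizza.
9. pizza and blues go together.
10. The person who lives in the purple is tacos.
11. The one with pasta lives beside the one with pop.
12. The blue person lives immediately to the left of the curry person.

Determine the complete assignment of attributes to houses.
Solution:

House | Sport | Music | Color | Food
------------------------------------
  1   | chess | rock | blue | pasta
  2   | swimming | pop | red | curry
  3   | soccer | classical | purple | tacos
  4   | tennis | blues | green | pizza
  5   | golf | jazz | yellow | sushi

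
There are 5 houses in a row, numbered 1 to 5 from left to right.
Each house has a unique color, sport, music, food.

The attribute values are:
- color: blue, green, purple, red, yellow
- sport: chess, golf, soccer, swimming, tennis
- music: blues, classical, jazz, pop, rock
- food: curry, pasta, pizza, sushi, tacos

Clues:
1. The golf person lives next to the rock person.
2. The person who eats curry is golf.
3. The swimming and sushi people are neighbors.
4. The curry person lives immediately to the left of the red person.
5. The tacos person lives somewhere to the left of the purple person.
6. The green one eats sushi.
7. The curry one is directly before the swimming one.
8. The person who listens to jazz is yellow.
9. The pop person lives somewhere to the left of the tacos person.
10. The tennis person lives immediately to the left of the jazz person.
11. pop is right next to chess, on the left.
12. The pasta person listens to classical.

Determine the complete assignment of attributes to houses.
Solution:

House | Color | Sport | Music | Food
------------------------------------
  1   | blue | golf | blues | curry
  2   | red | swimming | rock | pizza
  3   | green | tennis | pop | sushi
  4   | yellow | chess | jazz | tacos
  5   | purple | soccer | classical | pasta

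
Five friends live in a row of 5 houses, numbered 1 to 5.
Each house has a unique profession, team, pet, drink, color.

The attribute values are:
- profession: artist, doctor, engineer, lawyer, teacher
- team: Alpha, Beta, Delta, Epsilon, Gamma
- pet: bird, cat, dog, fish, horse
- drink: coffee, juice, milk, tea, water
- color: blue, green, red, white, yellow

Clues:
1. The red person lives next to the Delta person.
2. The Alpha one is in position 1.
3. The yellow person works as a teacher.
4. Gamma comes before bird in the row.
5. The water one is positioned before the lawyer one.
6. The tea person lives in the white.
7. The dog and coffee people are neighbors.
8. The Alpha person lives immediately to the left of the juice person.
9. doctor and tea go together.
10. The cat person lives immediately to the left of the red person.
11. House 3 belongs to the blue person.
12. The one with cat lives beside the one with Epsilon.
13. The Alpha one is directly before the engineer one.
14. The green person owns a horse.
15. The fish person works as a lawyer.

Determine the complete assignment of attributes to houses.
Solution:

House | Profession | Team | Pet | Drink | Color
-----------------------------------------------
  1   | teacher | Alpha | cat | water | yellow
  2   | engineer | Epsilon | dog | juice | red
  3   | lawyer | Delta | fish | coffee | blue
  4   | artist | Gamma | horse | milk | green
  5   | doctor | Beta | bird | tea | white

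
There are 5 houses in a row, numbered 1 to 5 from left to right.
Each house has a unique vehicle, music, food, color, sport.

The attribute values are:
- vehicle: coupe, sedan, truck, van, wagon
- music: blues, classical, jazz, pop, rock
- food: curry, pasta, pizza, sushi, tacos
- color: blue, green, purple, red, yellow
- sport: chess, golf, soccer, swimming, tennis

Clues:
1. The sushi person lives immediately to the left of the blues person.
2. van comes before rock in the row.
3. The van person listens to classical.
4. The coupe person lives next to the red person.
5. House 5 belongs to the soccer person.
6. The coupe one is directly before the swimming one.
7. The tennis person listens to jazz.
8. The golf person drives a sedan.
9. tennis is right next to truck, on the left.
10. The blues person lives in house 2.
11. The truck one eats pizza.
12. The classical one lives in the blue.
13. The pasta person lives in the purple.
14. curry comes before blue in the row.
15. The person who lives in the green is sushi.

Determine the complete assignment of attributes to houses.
Solution:

House | Vehicle | Music | Food | Color | Sport
----------------------------------------------
  1   | coupe | jazz | sushi | green | tennis
  2   | truck | blues | pizza | red | swimming
  3   | sedan | pop | curry | yellow | golf
  4   | van | classical | tacos | blue | chess
  5   | wagon | rock | pasta | purple | soccer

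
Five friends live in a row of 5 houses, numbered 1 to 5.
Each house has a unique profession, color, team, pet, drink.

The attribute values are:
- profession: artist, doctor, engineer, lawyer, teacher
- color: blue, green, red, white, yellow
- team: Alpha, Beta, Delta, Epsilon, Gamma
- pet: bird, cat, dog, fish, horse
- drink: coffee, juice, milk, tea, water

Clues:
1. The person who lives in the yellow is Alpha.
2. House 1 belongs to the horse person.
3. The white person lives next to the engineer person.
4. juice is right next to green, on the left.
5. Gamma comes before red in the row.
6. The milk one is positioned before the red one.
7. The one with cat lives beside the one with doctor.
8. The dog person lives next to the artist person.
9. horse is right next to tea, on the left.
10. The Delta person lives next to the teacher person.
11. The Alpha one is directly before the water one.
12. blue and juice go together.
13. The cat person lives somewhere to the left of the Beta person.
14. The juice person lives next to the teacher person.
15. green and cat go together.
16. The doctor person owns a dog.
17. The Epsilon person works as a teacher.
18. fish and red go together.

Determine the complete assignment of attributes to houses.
Solution:

House | Profession | Color | Team | Pet | Drink
-----------------------------------------------
  1   | lawyer | blue | Delta | horse | juice
  2   | teacher | green | Epsilon | cat | tea
  3   | doctor | yellow | Alpha | dog | milk
  4   | artist | white | Gamma | bird | water
  5   | engineer | red | Beta | fish | coffee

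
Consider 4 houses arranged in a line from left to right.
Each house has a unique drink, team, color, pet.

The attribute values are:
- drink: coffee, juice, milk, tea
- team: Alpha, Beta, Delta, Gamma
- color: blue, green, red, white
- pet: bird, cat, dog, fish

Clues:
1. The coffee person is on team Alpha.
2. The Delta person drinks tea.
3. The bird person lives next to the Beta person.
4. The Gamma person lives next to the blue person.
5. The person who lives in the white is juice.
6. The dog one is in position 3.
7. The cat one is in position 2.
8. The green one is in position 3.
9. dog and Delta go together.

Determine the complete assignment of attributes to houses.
Solution:

House | Drink | Team | Color | Pet
----------------------------------
  1   | juice | Gamma | white | bird
  2   | milk | Beta | blue | cat
  3   | tea | Delta | green | dog
  4   | coffee | Alpha | red | fish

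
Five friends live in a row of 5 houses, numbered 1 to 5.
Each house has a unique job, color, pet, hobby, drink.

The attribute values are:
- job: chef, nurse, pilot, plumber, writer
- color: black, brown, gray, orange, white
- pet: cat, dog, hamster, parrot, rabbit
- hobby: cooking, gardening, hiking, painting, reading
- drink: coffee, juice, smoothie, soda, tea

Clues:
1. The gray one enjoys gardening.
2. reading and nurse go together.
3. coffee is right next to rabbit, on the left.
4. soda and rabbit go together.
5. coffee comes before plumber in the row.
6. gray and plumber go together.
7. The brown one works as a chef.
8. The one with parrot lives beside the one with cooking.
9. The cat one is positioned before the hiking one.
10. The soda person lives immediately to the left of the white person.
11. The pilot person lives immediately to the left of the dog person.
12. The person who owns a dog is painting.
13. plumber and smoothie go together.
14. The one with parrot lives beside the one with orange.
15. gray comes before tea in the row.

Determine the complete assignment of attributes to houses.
Solution:

House | Job | Color | Pet | Hobby | Drink
-----------------------------------------
  1   | nurse | black | parrot | reading | coffee
  2   | pilot | orange | rabbit | cooking | soda
  3   | writer | white | dog | painting | juice
  4   | plumber | gray | cat | gardening | smoothie
  5   | chef | brown | hamster | hiking | tea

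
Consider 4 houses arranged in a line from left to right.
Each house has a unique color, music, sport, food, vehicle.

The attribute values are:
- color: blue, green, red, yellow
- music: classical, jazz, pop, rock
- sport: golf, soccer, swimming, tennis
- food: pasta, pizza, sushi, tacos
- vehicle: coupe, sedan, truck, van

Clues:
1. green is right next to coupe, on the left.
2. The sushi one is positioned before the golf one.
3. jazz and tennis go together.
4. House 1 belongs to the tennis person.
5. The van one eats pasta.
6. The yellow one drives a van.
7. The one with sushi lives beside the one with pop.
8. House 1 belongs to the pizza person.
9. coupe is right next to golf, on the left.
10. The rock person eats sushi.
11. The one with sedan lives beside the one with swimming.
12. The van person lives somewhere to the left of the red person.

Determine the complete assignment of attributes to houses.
Solution:

House | Color | Music | Sport | Food | Vehicle
----------------------------------------------
  1   | green | jazz | tennis | pizza | sedan
  2   | blue | rock | swimming | sushi | coupe
  3   | yellow | pop | golf | pasta | van
  4   | red | classical | soccer | tacos | truck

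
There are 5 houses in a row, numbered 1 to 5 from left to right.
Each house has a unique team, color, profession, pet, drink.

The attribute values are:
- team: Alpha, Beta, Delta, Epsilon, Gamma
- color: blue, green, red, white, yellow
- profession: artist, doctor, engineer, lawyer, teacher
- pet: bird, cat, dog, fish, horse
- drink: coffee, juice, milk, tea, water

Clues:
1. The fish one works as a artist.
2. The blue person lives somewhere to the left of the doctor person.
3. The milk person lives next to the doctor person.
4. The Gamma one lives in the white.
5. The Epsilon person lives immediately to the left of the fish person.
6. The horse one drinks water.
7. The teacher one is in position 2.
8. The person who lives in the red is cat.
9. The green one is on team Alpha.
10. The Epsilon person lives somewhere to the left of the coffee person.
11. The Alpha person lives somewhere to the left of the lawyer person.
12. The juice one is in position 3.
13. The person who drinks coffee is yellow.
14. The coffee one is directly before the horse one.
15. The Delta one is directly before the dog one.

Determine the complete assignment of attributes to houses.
Solution:

House | Team | Color | Profession | Pet | Drink
-----------------------------------------------
  1   | Delta | blue | engineer | bird | tea
  2   | Alpha | green | teacher | dog | milk
  3   | Epsilon | red | doctor | cat | juice
  4   | Beta | yellow | artist | fish | coffee
  5   | Gamma | white | lawyer | horse | water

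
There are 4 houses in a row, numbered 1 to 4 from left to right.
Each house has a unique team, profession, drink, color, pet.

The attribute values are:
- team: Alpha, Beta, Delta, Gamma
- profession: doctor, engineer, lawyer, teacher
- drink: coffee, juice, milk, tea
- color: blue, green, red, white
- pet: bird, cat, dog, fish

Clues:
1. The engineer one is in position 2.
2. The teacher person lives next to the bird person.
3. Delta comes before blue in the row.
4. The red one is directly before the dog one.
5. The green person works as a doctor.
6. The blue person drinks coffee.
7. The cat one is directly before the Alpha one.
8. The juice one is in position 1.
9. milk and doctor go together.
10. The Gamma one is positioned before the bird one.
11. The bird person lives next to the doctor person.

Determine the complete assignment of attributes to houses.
Solution:

House | Team | Profession | Drink | Color | Pet
-----------------------------------------------
  1   | Gamma | teacher | juice | white | cat
  2   | Alpha | engineer | tea | red | bird
  3   | Delta | doctor | milk | green | dog
  4   | Beta | lawyer | coffee | blue | fish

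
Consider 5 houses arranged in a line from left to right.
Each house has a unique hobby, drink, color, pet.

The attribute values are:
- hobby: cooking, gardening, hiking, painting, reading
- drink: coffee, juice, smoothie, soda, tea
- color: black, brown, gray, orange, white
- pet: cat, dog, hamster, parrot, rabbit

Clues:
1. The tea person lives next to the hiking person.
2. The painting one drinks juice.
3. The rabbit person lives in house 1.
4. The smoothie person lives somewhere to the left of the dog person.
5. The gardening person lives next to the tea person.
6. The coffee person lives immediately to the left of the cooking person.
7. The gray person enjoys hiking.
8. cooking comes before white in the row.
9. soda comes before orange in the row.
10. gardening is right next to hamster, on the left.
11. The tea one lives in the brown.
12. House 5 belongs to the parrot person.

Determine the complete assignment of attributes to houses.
Solution:

House | Hobby | Drink | Color | Pet
-----------------------------------
  1   | gardening | coffee | black | rabbit
  2   | cooking | tea | brown | hamster
  3   | hiking | smoothie | gray | cat
  4   | reading | soda | white | dog
  5   | painting | juice | orange | parrot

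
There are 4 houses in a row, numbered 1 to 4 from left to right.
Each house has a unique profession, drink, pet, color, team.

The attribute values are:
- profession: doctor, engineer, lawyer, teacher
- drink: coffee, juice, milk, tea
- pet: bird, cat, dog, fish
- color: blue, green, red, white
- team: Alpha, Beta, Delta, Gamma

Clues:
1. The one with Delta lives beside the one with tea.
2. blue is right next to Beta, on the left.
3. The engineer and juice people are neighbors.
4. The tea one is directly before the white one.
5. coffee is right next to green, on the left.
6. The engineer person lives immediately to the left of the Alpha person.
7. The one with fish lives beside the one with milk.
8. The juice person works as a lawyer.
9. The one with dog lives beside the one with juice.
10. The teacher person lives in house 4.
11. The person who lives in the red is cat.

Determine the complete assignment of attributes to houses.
Solution:

House | Profession | Drink | Pet | Color | Team
-----------------------------------------------
  1   | doctor | coffee | bird | blue | Delta
  2   | engineer | tea | dog | green | Beta
  3   | lawyer | juice | fish | white | Alpha
  4   | teacher | milk | cat | red | Gamma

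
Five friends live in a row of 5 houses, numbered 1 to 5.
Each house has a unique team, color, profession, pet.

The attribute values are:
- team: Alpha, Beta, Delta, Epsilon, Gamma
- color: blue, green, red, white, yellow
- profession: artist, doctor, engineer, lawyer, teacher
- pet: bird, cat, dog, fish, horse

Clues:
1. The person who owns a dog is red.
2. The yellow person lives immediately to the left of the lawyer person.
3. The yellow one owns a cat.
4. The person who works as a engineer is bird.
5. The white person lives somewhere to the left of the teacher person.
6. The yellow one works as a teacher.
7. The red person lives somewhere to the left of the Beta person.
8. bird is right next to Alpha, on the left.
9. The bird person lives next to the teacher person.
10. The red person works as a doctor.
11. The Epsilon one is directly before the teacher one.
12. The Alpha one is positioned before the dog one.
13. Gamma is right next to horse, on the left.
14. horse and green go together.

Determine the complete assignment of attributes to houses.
Solution:

House | Team | Color | Profession | Pet
---------------------------------------
  1   | Epsilon | white | engineer | bird
  2   | Alpha | yellow | teacher | cat
  3   | Delta | blue | lawyer | fish
  4   | Gamma | red | doctor | dog
  5   | Beta | green | artist | horse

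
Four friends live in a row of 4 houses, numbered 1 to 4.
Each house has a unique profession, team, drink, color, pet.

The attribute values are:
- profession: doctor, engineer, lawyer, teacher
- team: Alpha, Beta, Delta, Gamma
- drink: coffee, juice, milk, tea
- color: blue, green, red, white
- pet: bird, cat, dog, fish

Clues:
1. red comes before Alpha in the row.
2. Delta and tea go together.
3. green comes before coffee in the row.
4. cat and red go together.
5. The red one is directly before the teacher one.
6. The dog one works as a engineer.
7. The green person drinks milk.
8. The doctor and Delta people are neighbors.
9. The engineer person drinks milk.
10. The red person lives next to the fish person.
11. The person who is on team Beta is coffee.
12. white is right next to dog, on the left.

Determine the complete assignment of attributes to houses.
Solution:

House | Profession | Team | Drink | Color | Pet
-----------------------------------------------
  1   | doctor | Gamma | juice | red | cat
  2   | teacher | Delta | tea | white | fish
  3   | engineer | Alpha | milk | green | dog
  4   | lawyer | Beta | coffee | blue | bird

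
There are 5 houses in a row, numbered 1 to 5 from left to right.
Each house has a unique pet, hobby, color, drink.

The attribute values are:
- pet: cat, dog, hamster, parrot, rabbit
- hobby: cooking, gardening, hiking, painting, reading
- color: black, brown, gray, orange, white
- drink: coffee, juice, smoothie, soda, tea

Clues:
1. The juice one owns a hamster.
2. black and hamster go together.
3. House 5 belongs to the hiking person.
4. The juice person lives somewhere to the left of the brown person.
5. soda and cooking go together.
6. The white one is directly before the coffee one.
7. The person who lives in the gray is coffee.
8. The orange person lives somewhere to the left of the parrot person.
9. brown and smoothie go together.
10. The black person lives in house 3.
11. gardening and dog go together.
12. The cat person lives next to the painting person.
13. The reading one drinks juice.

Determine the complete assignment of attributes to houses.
Solution:

House | Pet | Hobby | Color | Drink
-----------------------------------
  1   | cat | cooking | white | soda
  2   | rabbit | painting | gray | coffee
  3   | hamster | reading | black | juice
  4   | dog | gardening | orange | tea
  5   | parrot | hiking | brown | smoothie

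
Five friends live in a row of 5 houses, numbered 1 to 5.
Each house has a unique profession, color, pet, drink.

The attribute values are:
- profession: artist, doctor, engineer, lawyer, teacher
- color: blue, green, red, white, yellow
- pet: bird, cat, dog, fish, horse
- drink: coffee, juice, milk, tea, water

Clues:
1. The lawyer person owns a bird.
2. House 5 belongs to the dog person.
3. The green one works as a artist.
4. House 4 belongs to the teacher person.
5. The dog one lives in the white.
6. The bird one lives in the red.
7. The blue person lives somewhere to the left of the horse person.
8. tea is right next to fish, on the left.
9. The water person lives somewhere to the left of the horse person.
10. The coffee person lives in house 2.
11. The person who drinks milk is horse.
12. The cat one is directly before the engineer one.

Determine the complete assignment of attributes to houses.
Solution:

House | Profession | Color | Pet | Drink
----------------------------------------
  1   | artist | green | cat | tea
  2   | engineer | blue | fish | coffee
  3   | lawyer | red | bird | water
  4   | teacher | yellow | horse | milk
  5   | doctor | white | dog | juice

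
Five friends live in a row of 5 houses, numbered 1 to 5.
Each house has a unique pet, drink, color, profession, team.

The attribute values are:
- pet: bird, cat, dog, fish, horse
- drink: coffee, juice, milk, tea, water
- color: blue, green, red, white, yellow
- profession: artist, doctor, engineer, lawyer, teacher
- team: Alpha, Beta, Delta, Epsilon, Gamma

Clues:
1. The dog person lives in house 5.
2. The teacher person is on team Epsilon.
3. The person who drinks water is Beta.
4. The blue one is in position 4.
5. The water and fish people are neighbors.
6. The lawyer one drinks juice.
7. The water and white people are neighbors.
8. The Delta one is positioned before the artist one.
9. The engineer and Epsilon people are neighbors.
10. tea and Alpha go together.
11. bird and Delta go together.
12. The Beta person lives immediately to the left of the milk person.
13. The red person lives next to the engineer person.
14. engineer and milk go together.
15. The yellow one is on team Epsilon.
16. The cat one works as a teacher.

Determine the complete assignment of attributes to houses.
Solution:

House | Pet | Drink | Color | Profession | Team
-----------------------------------------------
  1   | horse | water | red | doctor | Beta
  2   | fish | milk | white | engineer | Gamma
  3   | cat | coffee | yellow | teacher | Epsilon
  4   | bird | juice | blue | lawyer | Delta
  5   | dog | tea | green | artist | Alpha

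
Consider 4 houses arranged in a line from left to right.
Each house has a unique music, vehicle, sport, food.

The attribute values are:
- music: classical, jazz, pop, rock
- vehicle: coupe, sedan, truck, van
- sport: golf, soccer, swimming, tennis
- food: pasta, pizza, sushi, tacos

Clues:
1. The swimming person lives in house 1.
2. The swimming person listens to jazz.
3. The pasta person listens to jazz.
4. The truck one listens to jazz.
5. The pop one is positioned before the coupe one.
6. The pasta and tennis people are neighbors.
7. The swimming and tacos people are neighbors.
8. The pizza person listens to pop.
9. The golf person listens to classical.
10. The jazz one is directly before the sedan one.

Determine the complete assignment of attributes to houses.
Solution:

House | Music | Vehicle | Sport | Food
--------------------------------------
  1   | jazz | truck | swimming | pasta
  2   | rock | sedan | tennis | tacos
  3   | pop | van | soccer | pizza
  4   | classical | coupe | golf | sushi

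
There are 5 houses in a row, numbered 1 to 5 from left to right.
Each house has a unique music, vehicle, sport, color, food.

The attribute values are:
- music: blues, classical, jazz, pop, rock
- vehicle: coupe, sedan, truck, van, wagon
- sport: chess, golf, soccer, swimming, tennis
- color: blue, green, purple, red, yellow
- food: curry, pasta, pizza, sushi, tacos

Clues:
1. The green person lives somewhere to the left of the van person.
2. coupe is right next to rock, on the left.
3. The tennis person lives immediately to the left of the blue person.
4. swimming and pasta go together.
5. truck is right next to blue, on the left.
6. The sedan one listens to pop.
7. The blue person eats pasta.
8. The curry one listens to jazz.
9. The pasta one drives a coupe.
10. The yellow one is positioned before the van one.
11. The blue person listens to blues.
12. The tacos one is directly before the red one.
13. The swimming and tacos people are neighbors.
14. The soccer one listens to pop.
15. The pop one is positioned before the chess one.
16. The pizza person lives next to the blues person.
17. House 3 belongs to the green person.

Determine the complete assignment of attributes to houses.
Solution:

House | Music | Vehicle | Sport | Color | Food
----------------------------------------------
  1   | classical | truck | tennis | yellow | pizza
  2   | blues | coupe | swimming | blue | pasta
  3   | rock | wagon | golf | green | tacos
  4   | pop | sedan | soccer | red | sushi
  5   | jazz | van | chess | purple | curry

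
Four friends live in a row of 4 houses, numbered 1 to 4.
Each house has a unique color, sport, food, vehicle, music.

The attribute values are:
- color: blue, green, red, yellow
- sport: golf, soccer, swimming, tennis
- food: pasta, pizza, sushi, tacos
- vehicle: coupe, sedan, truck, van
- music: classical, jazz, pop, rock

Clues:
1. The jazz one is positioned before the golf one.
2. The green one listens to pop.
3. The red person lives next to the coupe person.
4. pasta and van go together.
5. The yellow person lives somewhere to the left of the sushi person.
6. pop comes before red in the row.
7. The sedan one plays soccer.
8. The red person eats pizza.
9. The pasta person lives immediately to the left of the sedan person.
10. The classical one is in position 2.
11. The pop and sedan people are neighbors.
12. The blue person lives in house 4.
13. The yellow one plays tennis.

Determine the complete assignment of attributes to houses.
Solution:

House | Color | Sport | Food | Vehicle | Music
----------------------------------------------
  1   | green | swimming | pasta | van | pop
  2   | red | soccer | pizza | sedan | classical
  3   | yellow | tennis | tacos | coupe | jazz
  4   | blue | golf | sushi | truck | rock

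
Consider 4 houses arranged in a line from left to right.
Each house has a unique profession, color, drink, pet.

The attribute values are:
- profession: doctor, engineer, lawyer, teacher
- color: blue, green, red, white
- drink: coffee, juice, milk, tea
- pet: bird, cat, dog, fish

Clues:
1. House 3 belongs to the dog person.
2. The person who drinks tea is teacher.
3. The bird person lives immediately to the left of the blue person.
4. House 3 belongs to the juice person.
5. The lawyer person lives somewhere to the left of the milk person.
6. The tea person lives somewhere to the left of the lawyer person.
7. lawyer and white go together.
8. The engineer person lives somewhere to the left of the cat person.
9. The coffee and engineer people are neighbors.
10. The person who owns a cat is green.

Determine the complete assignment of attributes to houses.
Solution:

House | Profession | Color | Drink | Pet
----------------------------------------
  1   | teacher | red | tea | fish
  2   | lawyer | white | coffee | bird
  3   | engineer | blue | juice | dog
  4   | doctor | green | milk | cat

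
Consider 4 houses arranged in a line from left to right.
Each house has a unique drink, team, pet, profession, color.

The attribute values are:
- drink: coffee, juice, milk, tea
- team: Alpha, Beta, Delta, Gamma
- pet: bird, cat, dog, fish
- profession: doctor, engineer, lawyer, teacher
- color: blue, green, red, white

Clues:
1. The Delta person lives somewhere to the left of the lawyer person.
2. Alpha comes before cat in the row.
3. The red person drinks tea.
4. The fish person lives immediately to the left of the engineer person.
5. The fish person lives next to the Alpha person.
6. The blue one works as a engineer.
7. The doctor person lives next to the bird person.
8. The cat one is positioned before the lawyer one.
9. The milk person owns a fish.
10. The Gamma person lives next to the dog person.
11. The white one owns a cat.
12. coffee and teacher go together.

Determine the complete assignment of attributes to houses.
Solution:

House | Drink | Team | Pet | Profession | Color
-----------------------------------------------
  1   | milk | Delta | fish | doctor | green
  2   | juice | Alpha | bird | engineer | blue
  3   | coffee | Gamma | cat | teacher | white
  4   | tea | Beta | dog | lawyer | red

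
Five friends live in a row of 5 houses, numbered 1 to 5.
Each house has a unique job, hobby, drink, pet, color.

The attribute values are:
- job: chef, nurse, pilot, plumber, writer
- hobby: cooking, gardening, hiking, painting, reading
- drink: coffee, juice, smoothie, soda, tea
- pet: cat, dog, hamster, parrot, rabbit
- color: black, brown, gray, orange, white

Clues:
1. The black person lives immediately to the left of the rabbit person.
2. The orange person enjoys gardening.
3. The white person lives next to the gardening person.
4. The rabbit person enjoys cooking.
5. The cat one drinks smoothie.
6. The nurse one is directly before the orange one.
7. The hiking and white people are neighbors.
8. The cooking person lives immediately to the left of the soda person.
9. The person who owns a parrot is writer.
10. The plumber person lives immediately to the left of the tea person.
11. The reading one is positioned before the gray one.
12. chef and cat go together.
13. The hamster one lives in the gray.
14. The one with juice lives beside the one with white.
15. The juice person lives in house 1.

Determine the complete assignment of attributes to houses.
Solution:

House | Job | Hobby | Drink | Pet | Color
-----------------------------------------
  1   | plumber | hiking | juice | dog | black
  2   | nurse | cooking | tea | rabbit | white
  3   | writer | gardening | soda | parrot | orange
  4   | chef | reading | smoothie | cat | brown
  5   | pilot | painting | coffee | hamster | gray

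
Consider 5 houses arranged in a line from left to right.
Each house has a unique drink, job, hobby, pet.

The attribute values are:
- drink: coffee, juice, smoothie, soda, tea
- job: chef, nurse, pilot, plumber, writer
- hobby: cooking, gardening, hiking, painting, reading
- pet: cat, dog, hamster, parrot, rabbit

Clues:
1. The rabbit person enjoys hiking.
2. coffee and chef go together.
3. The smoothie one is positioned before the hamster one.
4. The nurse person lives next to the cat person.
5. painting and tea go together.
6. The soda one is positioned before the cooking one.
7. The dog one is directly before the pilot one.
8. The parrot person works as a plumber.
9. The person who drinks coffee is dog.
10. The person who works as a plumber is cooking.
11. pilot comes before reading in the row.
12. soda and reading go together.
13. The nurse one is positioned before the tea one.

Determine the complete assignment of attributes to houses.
Solution:

House | Drink | Job | Hobby | Pet
---------------------------------
  1   | coffee | chef | gardening | dog
  2   | smoothie | pilot | hiking | rabbit
  3   | soda | nurse | reading | hamster
  4   | tea | writer | painting | cat
  5   | juice | plumber | cooking | parrot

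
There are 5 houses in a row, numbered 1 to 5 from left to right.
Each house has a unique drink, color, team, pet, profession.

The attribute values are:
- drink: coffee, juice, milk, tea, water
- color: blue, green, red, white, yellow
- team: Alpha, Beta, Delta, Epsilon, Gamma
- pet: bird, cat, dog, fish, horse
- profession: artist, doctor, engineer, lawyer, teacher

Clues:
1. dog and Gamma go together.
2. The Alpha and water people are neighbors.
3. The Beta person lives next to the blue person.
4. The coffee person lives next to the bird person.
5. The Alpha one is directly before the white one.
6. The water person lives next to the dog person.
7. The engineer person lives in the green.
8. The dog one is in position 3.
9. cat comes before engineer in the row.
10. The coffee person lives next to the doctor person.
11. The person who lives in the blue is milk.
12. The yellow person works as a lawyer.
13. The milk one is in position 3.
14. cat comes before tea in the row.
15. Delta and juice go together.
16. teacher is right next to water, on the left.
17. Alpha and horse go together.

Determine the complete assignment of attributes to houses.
Solution:

House | Drink | Color | Team | Pet | Profession
-----------------------------------------------
  1   | coffee | red | Alpha | horse | teacher
  2   | water | white | Beta | bird | doctor
  3   | milk | blue | Gamma | dog | artist
  4   | juice | yellow | Delta | cat | lawyer
  5   | tea | green | Epsilon | fish | engineer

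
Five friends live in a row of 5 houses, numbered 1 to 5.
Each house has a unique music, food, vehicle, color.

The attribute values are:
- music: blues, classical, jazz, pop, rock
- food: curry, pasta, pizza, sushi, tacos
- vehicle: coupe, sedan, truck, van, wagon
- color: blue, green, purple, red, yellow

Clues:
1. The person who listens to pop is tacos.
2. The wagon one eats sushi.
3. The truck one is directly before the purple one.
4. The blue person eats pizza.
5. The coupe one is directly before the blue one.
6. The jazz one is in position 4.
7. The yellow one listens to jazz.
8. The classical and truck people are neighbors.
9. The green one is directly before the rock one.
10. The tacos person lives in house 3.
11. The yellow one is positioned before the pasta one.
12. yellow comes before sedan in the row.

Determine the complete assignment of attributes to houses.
Solution:

House | Music | Food | Vehicle | Color
--------------------------------------
  1   | classical | curry | coupe | green
  2   | rock | pizza | truck | blue
  3   | pop | tacos | van | purple
  4   | jazz | sushi | wagon | yellow
  5   | blues | pasta | sedan | red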